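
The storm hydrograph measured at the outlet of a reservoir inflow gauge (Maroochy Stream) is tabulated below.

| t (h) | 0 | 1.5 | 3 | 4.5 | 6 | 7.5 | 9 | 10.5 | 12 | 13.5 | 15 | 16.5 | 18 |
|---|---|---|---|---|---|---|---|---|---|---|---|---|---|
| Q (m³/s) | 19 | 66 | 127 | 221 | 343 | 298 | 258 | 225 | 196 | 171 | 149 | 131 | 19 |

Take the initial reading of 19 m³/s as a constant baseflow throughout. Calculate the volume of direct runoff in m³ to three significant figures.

V ≈ 1.07 × 10^7 m³

Direct-runoff ordinates (Q − Q_b): 0.0, 47.0, 108.0, 202.0, 324.0, 279.0, 239.0, 206.0, 177.0, 152.0, 130.0, 112.0, 0.0 m³/s.
ΣQ_DR = 1976 m³/s.
With Δt = 1.5 h = 5400 s, V = ΣQ_DR · Δt = 1976 × 5400 = 1.07 × 10^7 m³.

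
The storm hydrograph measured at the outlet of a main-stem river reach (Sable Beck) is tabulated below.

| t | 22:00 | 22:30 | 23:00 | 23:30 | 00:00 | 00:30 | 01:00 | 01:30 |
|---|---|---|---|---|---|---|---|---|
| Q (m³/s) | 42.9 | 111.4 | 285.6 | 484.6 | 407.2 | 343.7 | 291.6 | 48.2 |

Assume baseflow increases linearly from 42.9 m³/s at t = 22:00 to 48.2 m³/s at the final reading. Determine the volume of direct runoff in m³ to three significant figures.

V ≈ 2.97 × 10^6 m³

Direct-runoff ordinates (Q − Q_b): 0.00, 67.74, 241.19, 439.43, 361.27, 297.01, 244.16, 0.00 m³/s.
ΣQ_DR = 1651 m³/s.
With Δt = 0.5 h = 1800 s, V = ΣQ_DR · Δt = 1651 × 1800 = 2.97 × 10^6 m³.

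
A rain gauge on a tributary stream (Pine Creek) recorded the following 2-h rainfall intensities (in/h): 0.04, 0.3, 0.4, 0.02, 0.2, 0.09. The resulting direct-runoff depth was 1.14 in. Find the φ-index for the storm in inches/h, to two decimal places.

φ ≈ 0.11 in/h

Only the 3 blocks with intensity above φ contribute runoff: 0.3, 0.4, 0.2 in/h.
Σ(I−φ)·Δt = d  ⇒  (0.3+0.4+0.2 − 3φ)·2 = 1.14
φ = (0.9000 − 1.14/2) / 3 = 0.11 in/h.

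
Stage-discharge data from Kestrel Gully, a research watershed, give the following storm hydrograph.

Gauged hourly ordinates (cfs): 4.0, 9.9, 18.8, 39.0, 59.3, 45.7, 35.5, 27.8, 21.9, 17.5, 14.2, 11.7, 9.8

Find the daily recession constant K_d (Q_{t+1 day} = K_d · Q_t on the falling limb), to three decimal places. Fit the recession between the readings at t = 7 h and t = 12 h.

K_d ≈ 0.007

Between t = 7 h and t = 12 h the flow falls from 27.8 to 9.8 cfs over 5×1 h = 5 h.
Per-interval ratio K = (9.8/27.8)^(1/5) = 0.8118; K_d = K^(24/1) = 0.007.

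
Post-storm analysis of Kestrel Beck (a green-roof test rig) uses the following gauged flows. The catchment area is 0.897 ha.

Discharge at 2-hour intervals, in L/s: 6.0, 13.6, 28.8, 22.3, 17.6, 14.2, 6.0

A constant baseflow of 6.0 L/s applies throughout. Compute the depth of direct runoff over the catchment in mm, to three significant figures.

d ≈ 53.4 mm

Direct runoff: 0.0, 7.6, 22.8, 16.3, 11.6, 8.2, 0.0 L/s; ΣQ_DR = 66.50 L/s.
V = ΣQ_DR · Δt = 66.50 × 7200 s = 4.788 × 10^5 L.
Over A = 0.897 ha, depth = V / A = 53.4 mm.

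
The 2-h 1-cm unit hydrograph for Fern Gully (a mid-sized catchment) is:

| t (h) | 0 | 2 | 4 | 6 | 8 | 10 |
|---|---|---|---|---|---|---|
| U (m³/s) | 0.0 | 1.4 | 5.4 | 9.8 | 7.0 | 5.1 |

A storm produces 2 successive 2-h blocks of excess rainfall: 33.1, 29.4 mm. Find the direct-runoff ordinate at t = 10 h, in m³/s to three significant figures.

Q ≈ 37.5 m³/s

By discrete convolution, Q_j = Σ (P_i / 10 mm) · U_{j−i}.
At t = 10 h (j=5): Q = (33.1/10)·5.1 + (29.4/10)·7.0 = 37.5 m³/s.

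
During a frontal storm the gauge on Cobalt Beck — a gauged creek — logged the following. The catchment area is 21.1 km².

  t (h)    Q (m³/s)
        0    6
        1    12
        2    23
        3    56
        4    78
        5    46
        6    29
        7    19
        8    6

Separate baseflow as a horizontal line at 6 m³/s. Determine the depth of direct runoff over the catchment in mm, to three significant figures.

d ≈ 37.7 mm

Direct runoff: 0.0, 6.0, 17.0, 50.0, 72.0, 40.0, 23.0, 13.0, 0.0 m³/s; ΣQ_DR = 221.0 m³/s.
V = ΣQ_DR · Δt = 221.0 × 3600 s = 7.956 × 10^5 m³.
Over A = 21.1 km², depth = V / A = 37.7 mm.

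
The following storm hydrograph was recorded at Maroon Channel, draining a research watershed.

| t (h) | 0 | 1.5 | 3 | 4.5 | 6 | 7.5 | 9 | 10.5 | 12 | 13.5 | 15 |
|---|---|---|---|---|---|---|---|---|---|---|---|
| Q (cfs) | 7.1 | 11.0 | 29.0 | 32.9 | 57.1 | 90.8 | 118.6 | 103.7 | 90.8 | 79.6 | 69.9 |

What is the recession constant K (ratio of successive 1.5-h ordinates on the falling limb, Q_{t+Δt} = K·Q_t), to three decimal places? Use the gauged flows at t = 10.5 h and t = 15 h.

Using the recession-limb readings at t = 10.5 h and t = 15 h: Q falls from 103.7 to 69.9 cfs over 3 intervals.
K = (Q₂/Q₁)^(1/3) = (69.9/103.7)^(1/3) = 0.877.

K ≈ 0.877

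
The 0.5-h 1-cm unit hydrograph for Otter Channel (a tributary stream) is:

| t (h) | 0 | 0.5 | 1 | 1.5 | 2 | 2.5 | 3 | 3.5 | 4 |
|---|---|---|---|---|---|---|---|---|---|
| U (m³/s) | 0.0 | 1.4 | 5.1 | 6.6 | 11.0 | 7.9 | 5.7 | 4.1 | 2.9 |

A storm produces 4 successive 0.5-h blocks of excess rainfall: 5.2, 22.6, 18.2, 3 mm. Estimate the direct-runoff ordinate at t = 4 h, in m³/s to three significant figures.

Q ≈ 23.5 m³/s

By discrete convolution, Q_j = Σ (P_i / 10 mm) · U_{j−i}.
At t = 4 h (j=8): Q = (5.2/10)·2.9 + (22.6/10)·4.1 + (18.2/10)·5.7 + (3/10)·7.9 = 23.5 m³/s.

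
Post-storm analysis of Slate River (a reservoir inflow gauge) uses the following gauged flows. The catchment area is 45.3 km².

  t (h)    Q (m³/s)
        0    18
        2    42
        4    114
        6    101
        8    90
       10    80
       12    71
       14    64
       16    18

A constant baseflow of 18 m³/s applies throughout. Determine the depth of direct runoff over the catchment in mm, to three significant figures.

Direct runoff: 0.0, 24.0, 96.0, 83.0, 72.0, 62.0, 53.0, 46.0, 0.0 m³/s; ΣQ_DR = 436.0 m³/s.
V = ΣQ_DR · Δt = 436.0 × 7200 s = 3.139 × 10^6 m³.
Over A = 45.3 km², depth = V / A = 69.3 mm.

d ≈ 69.3 mm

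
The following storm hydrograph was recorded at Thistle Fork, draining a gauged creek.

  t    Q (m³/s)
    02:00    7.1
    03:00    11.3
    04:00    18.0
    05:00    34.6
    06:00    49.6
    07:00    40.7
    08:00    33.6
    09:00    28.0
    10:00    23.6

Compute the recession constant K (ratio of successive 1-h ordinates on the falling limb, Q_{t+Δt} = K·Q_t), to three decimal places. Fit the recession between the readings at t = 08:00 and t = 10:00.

Using the recession-limb readings at t = 08:00 and t = 10:00: Q falls from 33.6 to 23.6 m³/s over 2 intervals.
K = (Q₂/Q₁)^(1/2) = (23.6/33.6)^(1/2) = 0.838.

K ≈ 0.838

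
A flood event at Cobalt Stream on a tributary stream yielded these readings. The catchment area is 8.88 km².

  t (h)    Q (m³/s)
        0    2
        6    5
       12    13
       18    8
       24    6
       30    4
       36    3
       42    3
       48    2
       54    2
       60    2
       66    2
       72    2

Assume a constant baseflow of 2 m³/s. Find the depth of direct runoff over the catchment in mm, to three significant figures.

d ≈ 68.1 mm

Direct runoff: 0.0, 3.0, 11.0, 6.0, 4.0, 2.0, 1.0, 1.0, 0.0, 0.0, 0.0, 0.0, 0.0 m³/s; ΣQ_DR = 28.00 m³/s.
V = ΣQ_DR · Δt = 28.00 × 21600 s = 6.048 × 10^5 m³.
Over A = 8.88 km², depth = V / A = 68.1 mm.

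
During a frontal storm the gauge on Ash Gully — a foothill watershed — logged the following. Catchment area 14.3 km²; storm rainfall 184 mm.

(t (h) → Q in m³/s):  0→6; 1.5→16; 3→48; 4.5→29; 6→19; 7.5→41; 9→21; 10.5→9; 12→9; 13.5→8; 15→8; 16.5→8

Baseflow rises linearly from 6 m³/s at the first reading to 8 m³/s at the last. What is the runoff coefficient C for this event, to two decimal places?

ΣQ_DR = 138.0 m³/s; V = ΣQ_DR·Δt = 7.452 × 10^5 m³.
Runoff depth d = V / A = 52.11 mm.
C = d / P = 52.11 / 184 = 0.28.

C ≈ 0.28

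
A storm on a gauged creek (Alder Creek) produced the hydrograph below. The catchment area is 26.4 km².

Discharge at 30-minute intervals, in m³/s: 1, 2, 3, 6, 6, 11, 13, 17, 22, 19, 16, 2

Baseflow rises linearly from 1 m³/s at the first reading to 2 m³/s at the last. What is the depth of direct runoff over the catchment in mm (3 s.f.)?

d ≈ 6.82 mm

Direct runoff: 0.00, 0.91, 1.82, 4.73, 4.64, 9.55, 11.45, 15.36, 20.27, 17.18, 14.09, 0.00 m³/s; ΣQ_DR = 100.0 m³/s.
V = ΣQ_DR · Δt = 100.0 × 1800 s = 1.800 × 10^5 m³.
Over A = 26.4 km², depth = V / A = 6.82 mm.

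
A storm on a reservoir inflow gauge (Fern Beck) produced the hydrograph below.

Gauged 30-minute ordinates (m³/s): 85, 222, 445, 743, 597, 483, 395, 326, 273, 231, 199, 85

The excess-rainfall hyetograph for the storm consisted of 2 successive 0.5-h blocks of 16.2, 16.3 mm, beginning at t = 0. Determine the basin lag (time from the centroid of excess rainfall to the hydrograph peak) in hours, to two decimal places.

t_L ≈ 1.00 h

Centroid of excess rainfall: t_c = Σ P_i·t̄_i / ΣP_i = 0.5008 h (block centres at 0.25, 0.75 h).
Hydrograph peak occurs at t = 1.5 h, so basin lag t_L = 1.5 − 0.5008 = 1.00 h.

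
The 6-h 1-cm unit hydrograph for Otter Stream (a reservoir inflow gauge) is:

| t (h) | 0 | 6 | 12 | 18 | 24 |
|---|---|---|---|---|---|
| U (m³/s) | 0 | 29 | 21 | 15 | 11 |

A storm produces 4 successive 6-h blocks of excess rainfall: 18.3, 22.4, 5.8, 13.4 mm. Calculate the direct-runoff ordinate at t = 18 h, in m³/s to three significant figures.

By discrete convolution, Q_j = Σ (P_i / 10 mm) · U_{j−i}.
At t = 18 h (j=3): Q = (18.3/10)·15 + (22.4/10)·21 + (5.8/10)·29 + (13.4/10)·0 = 91.3 m³/s.

Q ≈ 91.3 m³/s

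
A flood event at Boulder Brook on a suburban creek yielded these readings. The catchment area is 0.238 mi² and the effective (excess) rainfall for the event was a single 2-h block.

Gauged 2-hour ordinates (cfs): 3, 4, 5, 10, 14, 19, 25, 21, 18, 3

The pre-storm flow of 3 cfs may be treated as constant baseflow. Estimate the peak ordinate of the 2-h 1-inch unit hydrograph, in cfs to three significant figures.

Direct runoff: 0.0, 1.0, 2.0, 7.0, 11.0, 16.0, 22.0, 18.0, 15.0, 0.0 cfs; ΣQ_DR = 92.00 cfs, peak = 22.0 cfs.
Runoff depth d = ΣQ_DR·Δt / A = 92.00 × 7200 / (0.238 mi²) = 1.198 in.
The 1-inch UH is the DRH scaled by (1 in)/d, so U_p = 22.0 × 1/1.198 = 18.4 cfs.

U_p ≈ 18.4 cfs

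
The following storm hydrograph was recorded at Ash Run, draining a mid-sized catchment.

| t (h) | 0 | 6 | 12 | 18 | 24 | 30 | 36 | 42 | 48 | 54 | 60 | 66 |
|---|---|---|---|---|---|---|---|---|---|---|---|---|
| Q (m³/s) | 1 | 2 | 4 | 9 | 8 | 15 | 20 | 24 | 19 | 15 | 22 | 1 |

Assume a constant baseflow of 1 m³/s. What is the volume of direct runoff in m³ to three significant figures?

V ≈ 2.76 × 10^6 m³

Direct-runoff ordinates (Q − Q_b): 0.0, 1.0, 3.0, 8.0, 7.0, 14.0, 19.0, 23.0, 18.0, 14.0, 21.0, 0.0 m³/s.
ΣQ_DR = 128.0 m³/s.
With Δt = 6 h = 21600 s, V = ΣQ_DR · Δt = 128.0 × 21600 = 2.76 × 10^6 m³.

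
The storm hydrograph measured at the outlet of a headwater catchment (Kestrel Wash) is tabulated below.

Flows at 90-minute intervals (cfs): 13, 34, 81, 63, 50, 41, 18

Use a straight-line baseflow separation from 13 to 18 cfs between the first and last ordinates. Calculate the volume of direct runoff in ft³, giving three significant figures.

V ≈ 1.03 × 10^6 ft³

Direct-runoff ordinates (Q − Q_b): 0.00, 20.17, 66.33, 47.50, 33.67, 23.83, 0.00 cfs.
ΣQ_DR = 191.5 cfs.
With Δt = 1.5 h = 5400 s, V = ΣQ_DR · Δt = 191.5 × 5400 = 1.03 × 10^6 ft³.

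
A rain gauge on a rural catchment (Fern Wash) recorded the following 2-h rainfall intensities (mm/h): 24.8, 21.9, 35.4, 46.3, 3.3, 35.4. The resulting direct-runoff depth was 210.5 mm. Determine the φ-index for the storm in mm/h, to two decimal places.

φ ≈ 11.71 mm/h

Only the 5 blocks with intensity above φ contribute runoff: 24.8, 21.9, 35.4, 46.3, 35.4 mm/h.
Σ(I−φ)·Δt = d  ⇒  (24.8+21.9+35.4+46.3+35.4 − 5φ)·2 = 210.5
φ = (163.8 − 210.5/2) / 5 = 11.71 mm/h.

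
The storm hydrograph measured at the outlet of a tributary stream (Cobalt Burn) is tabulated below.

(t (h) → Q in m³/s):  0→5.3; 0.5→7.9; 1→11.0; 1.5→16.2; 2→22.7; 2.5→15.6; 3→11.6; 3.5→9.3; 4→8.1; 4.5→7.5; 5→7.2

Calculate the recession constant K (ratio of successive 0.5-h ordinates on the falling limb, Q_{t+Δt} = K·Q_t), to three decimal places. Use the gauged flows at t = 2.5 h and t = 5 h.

Using the recession-limb readings at t = 2.5 h and t = 5 h: Q falls from 15.6 to 7.2 m³/s over 5 intervals.
K = (Q₂/Q₁)^(1/5) = (7.2/15.6)^(1/5) = 0.857.

K ≈ 0.857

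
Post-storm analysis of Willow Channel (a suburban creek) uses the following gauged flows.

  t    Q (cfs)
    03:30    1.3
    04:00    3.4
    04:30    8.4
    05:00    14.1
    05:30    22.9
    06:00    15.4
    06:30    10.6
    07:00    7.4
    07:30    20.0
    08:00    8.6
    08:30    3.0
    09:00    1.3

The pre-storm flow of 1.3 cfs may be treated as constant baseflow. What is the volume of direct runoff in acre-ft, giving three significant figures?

Direct-runoff ordinates (Q − Q_b): 0.0, 2.1, 7.1, 12.8, 21.6, 14.1, 9.3, 6.1, 18.7, 7.3, 1.7, 0.0 cfs.
ΣQ_DR = 100.8 cfs.
With Δt = 0.5 h = 1800 s, V = ΣQ_DR · Δt = 100.8 × 1800 = 1.81 × 10^5 ft³ = 4.17 acre-ft.

V ≈ 4.17 acre-ft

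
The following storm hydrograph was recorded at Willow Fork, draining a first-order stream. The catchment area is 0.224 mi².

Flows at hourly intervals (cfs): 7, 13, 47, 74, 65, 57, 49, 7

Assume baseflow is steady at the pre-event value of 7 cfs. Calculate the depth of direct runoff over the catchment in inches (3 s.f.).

d ≈ 1.82 in

Direct runoff: 0.0, 6.0, 40.0, 67.0, 58.0, 50.0, 42.0, 0.0 cfs; ΣQ_DR = 263.0 cfs.
V = ΣQ_DR · Δt = 263.0 × 3600 s = 9.468 × 10^5 ft³.
Over A = 0.224 mi², depth = V / A = 1.82 in.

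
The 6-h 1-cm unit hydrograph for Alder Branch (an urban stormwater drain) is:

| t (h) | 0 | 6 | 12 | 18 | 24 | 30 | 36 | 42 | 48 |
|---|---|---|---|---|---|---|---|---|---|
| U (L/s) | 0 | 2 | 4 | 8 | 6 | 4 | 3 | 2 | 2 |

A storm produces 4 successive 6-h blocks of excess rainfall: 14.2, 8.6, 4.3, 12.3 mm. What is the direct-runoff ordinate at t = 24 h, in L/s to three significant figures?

Q ≈ 19.6 L/s

By discrete convolution, Q_j = Σ (P_i / 10 mm) · U_{j−i}.
At t = 24 h (j=4): Q = (14.2/10)·6 + (8.6/10)·8 + (4.3/10)·4 + (12.3/10)·2 = 19.6 L/s.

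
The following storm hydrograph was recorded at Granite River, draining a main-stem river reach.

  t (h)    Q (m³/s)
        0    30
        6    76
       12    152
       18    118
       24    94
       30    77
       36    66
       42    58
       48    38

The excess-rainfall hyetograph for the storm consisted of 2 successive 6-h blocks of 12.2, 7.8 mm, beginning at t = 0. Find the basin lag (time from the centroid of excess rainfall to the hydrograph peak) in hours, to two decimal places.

t_L ≈ 6.66 h

Centroid of excess rainfall: t_c = Σ P_i·t̄_i / ΣP_i = 5.3400 h (block centres at 3, 9 h).
Hydrograph peak occurs at t = 12 h, so basin lag t_L = 12 − 5.3400 = 6.66 h.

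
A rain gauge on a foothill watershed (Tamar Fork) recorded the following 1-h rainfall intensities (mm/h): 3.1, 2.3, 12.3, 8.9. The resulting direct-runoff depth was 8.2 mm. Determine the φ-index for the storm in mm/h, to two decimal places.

Only the 2 blocks with intensity above φ contribute runoff: 12.3, 8.9 mm/h.
Σ(I−φ)·Δt = d  ⇒  (12.3+8.9 − 2φ)·1 = 8.2
φ = (21.20 − 8.2/1) / 2 = 6.50 mm/h.

φ ≈ 6.50 mm/h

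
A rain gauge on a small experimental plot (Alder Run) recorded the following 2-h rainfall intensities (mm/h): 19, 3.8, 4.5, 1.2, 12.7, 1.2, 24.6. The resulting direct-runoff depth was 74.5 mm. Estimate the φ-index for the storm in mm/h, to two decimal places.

Only the 3 blocks with intensity above φ contribute runoff: 19, 12.7, 24.6 mm/h.
Σ(I−φ)·Δt = d  ⇒  (19+12.7+24.6 − 3φ)·2 = 74.5
φ = (56.30 − 74.5/2) / 3 = 6.35 mm/h.

φ ≈ 6.35 mm/h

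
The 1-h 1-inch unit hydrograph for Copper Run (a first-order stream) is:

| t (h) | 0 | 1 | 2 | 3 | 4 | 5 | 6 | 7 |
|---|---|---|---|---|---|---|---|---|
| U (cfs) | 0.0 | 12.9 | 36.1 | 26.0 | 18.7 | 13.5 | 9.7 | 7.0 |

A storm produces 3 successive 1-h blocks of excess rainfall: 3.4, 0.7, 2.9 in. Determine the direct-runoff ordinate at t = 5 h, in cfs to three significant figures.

Q ≈ 134 cfs

By discrete convolution, Q_j = Σ (P_i / 1 in) · U_{j−i}.
At t = 5 h (j=5): Q = (3.4/1)·13.5 + (0.7/1)·18.7 + (2.9/1)·26.0 = 134 cfs.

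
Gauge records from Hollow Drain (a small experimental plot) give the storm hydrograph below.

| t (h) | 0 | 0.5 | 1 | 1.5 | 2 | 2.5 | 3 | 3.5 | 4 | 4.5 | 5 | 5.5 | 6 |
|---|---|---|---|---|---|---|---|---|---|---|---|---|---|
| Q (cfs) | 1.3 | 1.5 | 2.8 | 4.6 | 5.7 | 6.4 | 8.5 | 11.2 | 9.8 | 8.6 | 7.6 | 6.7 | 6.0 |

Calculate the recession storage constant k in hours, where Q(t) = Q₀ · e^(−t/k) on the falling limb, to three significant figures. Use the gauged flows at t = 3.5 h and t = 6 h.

k ≈ 4.01 h

On the falling limb, Q drops from 11.2 to 6.0 cfs between t = 3.5 h and t = 6 h (Δt = 2.5 h).
k = −Δt / ln(Q₂/Q₁) = −2.5 / ln(6.0/11.2) = 4.01 h.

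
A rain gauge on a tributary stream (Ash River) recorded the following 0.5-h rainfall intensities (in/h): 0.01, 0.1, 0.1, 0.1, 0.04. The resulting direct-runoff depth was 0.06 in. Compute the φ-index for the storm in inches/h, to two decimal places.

φ ≈ 0.06 in/h

Only the 3 blocks with intensity above φ contribute runoff: 0.1, 0.1, 0.1 in/h.
Σ(I−φ)·Δt = d  ⇒  (0.1+0.1+0.1 − 3φ)·0.5 = 0.06
φ = (0.3000 − 0.06/0.5) / 3 = 0.06 in/h.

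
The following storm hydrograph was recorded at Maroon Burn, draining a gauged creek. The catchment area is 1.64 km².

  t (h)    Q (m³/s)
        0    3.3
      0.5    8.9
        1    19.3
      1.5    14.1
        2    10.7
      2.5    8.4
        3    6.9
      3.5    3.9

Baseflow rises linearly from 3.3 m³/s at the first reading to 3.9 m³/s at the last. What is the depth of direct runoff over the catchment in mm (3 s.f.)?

d ≈ 51.3 mm

Direct runoff: 0.00, 5.51, 15.83, 10.54, 7.06, 4.67, 3.09, 0.00 m³/s; ΣQ_DR = 46.70 m³/s.
V = ΣQ_DR · Δt = 46.70 × 1800 s = 84060 m³.
Over A = 1.64 km², depth = V / A = 51.3 mm.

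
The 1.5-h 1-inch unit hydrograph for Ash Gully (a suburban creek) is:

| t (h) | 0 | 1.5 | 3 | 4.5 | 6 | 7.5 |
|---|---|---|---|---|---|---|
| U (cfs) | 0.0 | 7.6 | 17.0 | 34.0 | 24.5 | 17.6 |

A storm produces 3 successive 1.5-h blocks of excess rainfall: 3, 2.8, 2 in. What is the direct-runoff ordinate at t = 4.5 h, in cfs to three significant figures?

By discrete convolution, Q_j = Σ (P_i / 1 in) · U_{j−i}.
At t = 4.5 h (j=3): Q = (3/1)·34.0 + (2.8/1)·17.0 + (2/1)·7.6 = 165 cfs.

Q ≈ 165 cfs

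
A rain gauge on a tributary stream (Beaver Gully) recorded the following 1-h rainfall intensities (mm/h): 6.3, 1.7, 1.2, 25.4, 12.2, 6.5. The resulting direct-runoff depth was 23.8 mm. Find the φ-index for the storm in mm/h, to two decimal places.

Only the 2 blocks with intensity above φ contribute runoff: 25.4, 12.2 mm/h.
Σ(I−φ)·Δt = d  ⇒  (25.4+12.2 − 2φ)·1 = 23.8
φ = (37.60 − 23.8/1) / 2 = 6.90 mm/h.

φ ≈ 6.90 mm/h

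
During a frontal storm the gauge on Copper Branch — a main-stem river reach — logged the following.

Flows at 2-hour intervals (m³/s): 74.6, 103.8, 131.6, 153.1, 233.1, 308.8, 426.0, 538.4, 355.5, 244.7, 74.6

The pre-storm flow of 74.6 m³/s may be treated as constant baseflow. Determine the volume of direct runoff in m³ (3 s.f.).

Direct-runoff ordinates (Q − Q_b): 0.0, 29.2, 57.0, 78.5, 158.5, 234.2, 351.4, 463.8, 280.9, 170.1, 0.0 m³/s.
ΣQ_DR = 1824 m³/s.
With Δt = 2 h = 7200 s, V = ΣQ_DR · Δt = 1824 × 7200 = 1.31 × 10^7 m³.

V ≈ 1.31 × 10^7 m³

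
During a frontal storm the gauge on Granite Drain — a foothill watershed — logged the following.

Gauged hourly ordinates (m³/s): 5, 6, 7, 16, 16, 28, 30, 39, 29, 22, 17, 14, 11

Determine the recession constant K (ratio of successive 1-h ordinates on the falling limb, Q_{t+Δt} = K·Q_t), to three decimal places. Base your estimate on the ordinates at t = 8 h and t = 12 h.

K ≈ 0.785

Using the recession-limb readings at t = 8 h and t = 12 h: Q falls from 29 to 11 m³/s over 4 intervals.
K = (Q₂/Q₁)^(1/4) = (11/29)^(1/4) = 0.785.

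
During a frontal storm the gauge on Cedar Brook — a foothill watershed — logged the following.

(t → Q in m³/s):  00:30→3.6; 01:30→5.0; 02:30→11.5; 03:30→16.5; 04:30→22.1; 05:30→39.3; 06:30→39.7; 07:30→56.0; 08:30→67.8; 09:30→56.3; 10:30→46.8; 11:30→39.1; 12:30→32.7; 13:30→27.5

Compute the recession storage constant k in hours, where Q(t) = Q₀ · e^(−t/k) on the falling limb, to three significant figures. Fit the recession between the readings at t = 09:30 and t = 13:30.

On the falling limb, Q drops from 56.3 to 27.5 m³/s between t = 09:30 and t = 13:30 (Δt = 4 h).
k = −Δt / ln(Q₂/Q₁) = −4 / ln(27.5/56.3) = 5.58 h.

k ≈ 5.58 h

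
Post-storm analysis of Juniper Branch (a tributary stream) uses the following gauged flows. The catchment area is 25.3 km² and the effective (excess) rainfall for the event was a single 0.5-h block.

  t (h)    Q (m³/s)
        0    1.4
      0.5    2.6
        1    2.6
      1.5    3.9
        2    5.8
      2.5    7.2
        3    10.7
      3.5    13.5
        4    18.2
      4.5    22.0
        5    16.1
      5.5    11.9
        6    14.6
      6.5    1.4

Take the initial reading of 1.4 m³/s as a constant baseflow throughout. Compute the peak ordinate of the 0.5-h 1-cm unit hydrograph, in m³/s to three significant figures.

Direct runoff: 0.0, 1.2, 1.2, 2.5, 4.4, 5.8, 9.3, 12.1, 16.8, 20.6, 14.7, 10.5, 13.2, 0.0 m³/s; ΣQ_DR = 112.3 m³/s, peak = 20.6 m³/s.
Runoff depth d = ΣQ_DR·Δt / A = 112.3 × 1800 / (25.3 km²) = 7.990 mm.
The 1-cm UH is the DRH scaled by (10 mm)/d, so U_p = 20.6 × 10/7.990 = 25.8 m³/s.

U_p ≈ 25.8 m³/s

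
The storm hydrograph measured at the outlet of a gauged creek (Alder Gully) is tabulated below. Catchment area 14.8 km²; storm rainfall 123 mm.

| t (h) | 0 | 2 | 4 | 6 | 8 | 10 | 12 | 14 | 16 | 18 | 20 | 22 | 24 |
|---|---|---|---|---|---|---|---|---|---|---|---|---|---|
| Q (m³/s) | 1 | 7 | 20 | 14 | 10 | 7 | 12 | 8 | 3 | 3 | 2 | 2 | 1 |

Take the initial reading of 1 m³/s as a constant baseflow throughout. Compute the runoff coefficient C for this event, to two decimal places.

ΣQ_DR = 77.00 m³/s; V = ΣQ_DR·Δt = 5.544 × 10^5 m³.
Runoff depth d = V / A = 37.46 mm.
C = d / P = 37.46 / 123 = 0.30.

C ≈ 0.30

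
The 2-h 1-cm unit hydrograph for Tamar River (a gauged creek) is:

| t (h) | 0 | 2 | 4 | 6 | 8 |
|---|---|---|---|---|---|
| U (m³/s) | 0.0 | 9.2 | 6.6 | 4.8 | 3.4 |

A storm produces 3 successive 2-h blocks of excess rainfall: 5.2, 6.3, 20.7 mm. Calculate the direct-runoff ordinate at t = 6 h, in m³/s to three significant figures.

By discrete convolution, Q_j = Σ (P_i / 10 mm) · U_{j−i}.
At t = 6 h (j=3): Q = (5.2/10)·4.8 + (6.3/10)·6.6 + (20.7/10)·9.2 = 25.7 m³/s.

Q ≈ 25.7 m³/s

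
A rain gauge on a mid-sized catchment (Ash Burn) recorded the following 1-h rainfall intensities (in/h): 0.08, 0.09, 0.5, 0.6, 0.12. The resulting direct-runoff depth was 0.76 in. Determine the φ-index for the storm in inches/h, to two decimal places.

Only the 2 blocks with intensity above φ contribute runoff: 0.5, 0.6 in/h.
Σ(I−φ)·Δt = d  ⇒  (0.5+0.6 − 2φ)·1 = 0.76
φ = (1.100 − 0.76/1) / 2 = 0.17 in/h.

φ ≈ 0.17 in/h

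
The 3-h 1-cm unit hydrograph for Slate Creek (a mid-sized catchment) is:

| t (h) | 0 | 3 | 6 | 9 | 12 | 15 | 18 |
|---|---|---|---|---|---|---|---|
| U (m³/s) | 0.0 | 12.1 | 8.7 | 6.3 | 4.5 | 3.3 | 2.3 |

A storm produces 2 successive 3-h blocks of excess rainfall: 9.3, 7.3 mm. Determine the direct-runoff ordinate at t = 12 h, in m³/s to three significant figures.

By discrete convolution, Q_j = Σ (P_i / 10 mm) · U_{j−i}.
At t = 12 h (j=4): Q = (9.3/10)·4.5 + (7.3/10)·6.3 = 8.78 m³/s.

Q ≈ 8.78 m³/s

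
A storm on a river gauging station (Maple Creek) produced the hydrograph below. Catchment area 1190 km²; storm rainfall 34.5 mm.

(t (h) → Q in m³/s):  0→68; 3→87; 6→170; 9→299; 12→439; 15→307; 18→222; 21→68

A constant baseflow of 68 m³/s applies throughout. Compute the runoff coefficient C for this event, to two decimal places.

ΣQ_DR = 1116 m³/s; V = ΣQ_DR·Δt = 1.205 × 10^7 m³.
Runoff depth d = V / A = 10.13 mm.
C = d / P = 10.13 / 34.5 = 0.29.

C ≈ 0.29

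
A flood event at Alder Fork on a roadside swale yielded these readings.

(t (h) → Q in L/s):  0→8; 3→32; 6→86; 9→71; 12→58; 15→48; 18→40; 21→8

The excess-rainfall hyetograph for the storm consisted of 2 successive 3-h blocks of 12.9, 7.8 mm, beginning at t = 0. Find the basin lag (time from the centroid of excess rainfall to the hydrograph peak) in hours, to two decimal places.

Centroid of excess rainfall: t_c = Σ P_i·t̄_i / ΣP_i = 2.6304 h (block centres at 1.5, 4.5 h).
Hydrograph peak occurs at t = 6 h, so basin lag t_L = 6 − 2.6304 = 3.37 h.

t_L ≈ 3.37 h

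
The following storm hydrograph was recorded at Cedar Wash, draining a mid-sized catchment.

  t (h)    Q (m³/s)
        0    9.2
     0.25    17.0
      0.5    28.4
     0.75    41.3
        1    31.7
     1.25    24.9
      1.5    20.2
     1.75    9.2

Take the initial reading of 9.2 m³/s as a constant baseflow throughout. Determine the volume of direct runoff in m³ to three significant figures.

V ≈ 97500 m³

Direct-runoff ordinates (Q − Q_b): 0.0, 7.8, 19.2, 32.1, 22.5, 15.7, 11.0, 0.0 m³/s.
ΣQ_DR = 108.3 m³/s.
With Δt = 0.25 h = 900 s, V = ΣQ_DR · Δt = 108.3 × 900 = 97500 m³.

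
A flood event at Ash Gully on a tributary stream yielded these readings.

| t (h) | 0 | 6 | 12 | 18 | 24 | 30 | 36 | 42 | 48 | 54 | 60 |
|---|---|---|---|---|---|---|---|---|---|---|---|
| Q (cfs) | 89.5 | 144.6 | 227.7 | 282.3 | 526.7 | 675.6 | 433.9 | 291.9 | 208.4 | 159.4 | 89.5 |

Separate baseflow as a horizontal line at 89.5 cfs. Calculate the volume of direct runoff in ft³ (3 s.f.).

V ≈ 4.63 × 10^7 ft³

Direct-runoff ordinates (Q − Q_b): 0.0, 55.1, 138.2, 192.8, 437.2, 586.1, 344.4, 202.4, 118.9, 69.9, 0.0 cfs.
ΣQ_DR = 2145 cfs.
With Δt = 6 h = 21600 s, V = ΣQ_DR · Δt = 2145 × 21600 = 4.63 × 10^7 ft³.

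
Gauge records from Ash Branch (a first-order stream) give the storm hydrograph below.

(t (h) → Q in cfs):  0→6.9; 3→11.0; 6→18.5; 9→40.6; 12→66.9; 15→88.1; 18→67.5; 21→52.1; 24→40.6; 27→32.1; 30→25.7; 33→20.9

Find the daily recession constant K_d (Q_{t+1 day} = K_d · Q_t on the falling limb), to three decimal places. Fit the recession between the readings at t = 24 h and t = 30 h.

Between t = 24 h and t = 30 h the flow falls from 40.6 to 25.7 cfs over 2×3 h = 6 h.
Per-interval ratio K = (25.7/40.6)^(1/2) = 0.7956; K_d = K^(24/3) = 0.161.

K_d ≈ 0.161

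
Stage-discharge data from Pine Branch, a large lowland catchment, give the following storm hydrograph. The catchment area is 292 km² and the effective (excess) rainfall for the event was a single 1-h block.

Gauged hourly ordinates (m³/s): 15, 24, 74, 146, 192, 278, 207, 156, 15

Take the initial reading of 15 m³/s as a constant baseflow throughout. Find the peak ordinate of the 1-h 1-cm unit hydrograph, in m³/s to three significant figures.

U_p ≈ 219 m³/s

Direct runoff: 0.0, 9.0, 59.0, 131.0, 177.0, 263.0, 192.0, 141.0, 0.0 m³/s; ΣQ_DR = 972.0 m³/s, peak = 263.0 m³/s.
Runoff depth d = ΣQ_DR·Δt / A = 972.0 × 3600 / (292 km²) = 11.98 mm.
The 1-cm UH is the DRH scaled by (10 mm)/d, so U_p = 263.0 × 10/11.98 = 219 m³/s.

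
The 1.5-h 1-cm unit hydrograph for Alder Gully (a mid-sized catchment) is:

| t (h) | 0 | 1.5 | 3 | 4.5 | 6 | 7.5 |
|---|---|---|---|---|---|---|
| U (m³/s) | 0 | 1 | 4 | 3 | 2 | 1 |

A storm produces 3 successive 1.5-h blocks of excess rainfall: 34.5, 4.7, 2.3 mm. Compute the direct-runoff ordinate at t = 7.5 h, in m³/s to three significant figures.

By discrete convolution, Q_j = Σ (P_i / 10 mm) · U_{j−i}.
At t = 7.5 h (j=5): Q = (34.5/10)·1 + (4.7/10)·2 + (2.3/10)·3 = 5.08 m³/s.

Q ≈ 5.08 m³/s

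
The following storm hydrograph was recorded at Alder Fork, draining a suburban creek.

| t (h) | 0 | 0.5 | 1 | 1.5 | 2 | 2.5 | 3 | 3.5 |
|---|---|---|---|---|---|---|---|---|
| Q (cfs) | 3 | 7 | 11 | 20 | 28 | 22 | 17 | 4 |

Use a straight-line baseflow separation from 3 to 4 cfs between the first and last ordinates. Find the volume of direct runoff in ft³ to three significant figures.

Direct-runoff ordinates (Q − Q_b): 0.00, 3.86, 7.71, 16.57, 24.43, 18.29, 13.14, 0.00 cfs.
ΣQ_DR = 84.00 cfs.
With Δt = 0.5 h = 1800 s, V = ΣQ_DR · Δt = 84.00 × 1800 = 1.51 × 10^5 ft³.

V ≈ 1.51 × 10^5 ft³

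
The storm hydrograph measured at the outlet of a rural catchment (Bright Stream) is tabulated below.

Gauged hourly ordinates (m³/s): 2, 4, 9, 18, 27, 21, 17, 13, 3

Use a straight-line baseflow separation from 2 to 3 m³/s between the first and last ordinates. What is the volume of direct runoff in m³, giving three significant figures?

Direct-runoff ordinates (Q − Q_b): 0.00, 1.88, 6.75, 15.62, 24.50, 18.38, 14.25, 10.12, 0.00 m³/s.
ΣQ_DR = 91.50 m³/s.
With Δt = 1 h = 3600 s, V = ΣQ_DR · Δt = 91.50 × 3600 = 3.29 × 10^5 m³.

V ≈ 3.29 × 10^5 m³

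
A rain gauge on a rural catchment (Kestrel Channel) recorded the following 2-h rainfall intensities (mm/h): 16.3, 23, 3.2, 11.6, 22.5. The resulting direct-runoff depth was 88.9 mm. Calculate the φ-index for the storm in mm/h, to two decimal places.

Only the 4 blocks with intensity above φ contribute runoff: 16.3, 23, 11.6, 22.5 mm/h.
Σ(I−φ)·Δt = d  ⇒  (16.3+23+11.6+22.5 − 4φ)·2 = 88.9
φ = (73.40 − 88.9/2) / 4 = 7.24 mm/h.

φ ≈ 7.24 mm/h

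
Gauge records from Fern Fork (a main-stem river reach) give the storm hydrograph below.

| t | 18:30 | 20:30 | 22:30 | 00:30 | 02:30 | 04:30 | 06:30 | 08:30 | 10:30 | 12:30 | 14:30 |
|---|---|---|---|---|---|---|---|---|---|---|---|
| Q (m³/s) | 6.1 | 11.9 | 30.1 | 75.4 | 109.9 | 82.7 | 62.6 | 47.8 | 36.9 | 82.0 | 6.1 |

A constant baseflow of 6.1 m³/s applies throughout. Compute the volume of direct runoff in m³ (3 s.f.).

V ≈ 3.49 × 10^6 m³

Direct-runoff ordinates (Q − Q_b): 0.0, 5.8, 24.0, 69.3, 103.8, 76.6, 56.5, 41.7, 30.8, 75.9, 0.0 m³/s.
ΣQ_DR = 484.4 m³/s.
With Δt = 2 h = 7200 s, V = ΣQ_DR · Δt = 484.4 × 7200 = 3.49 × 10^6 m³.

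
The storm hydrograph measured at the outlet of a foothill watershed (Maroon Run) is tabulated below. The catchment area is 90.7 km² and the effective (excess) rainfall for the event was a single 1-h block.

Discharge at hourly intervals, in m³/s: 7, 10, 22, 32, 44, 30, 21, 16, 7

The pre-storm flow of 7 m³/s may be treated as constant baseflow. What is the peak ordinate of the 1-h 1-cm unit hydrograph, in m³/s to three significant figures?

U_p ≈ 74.0 m³/s

Direct runoff: 0.0, 3.0, 15.0, 25.0, 37.0, 23.0, 14.0, 9.0, 0.0 m³/s; ΣQ_DR = 126.0 m³/s, peak = 37.0 m³/s.
Runoff depth d = ΣQ_DR·Δt / A = 126.0 × 3600 / (90.7 km²) = 5.001 mm.
The 1-cm UH is the DRH scaled by (10 mm)/d, so U_p = 37.0 × 10/5.001 = 74.0 m³/s.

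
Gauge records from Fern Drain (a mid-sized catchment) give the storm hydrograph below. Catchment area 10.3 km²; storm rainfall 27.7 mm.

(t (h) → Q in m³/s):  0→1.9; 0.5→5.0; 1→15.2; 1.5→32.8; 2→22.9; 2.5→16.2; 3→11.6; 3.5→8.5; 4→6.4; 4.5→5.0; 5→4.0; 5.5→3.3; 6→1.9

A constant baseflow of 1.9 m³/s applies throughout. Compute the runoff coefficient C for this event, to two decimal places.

ΣQ_DR = 110.0 m³/s; V = ΣQ_DR·Δt = 1.980 × 10^5 m³.
Runoff depth d = V / A = 19.22 mm.
C = d / P = 19.22 / 27.7 = 0.69.

C ≈ 0.69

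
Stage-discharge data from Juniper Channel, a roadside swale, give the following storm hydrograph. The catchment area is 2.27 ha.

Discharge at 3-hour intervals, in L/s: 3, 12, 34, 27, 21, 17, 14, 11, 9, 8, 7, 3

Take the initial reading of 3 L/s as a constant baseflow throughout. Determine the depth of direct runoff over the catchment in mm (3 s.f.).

Direct runoff: 0.0, 9.0, 31.0, 24.0, 18.0, 14.0, 11.0, 8.0, 6.0, 5.0, 4.0, 0.0 L/s; ΣQ_DR = 130.0 L/s.
V = ΣQ_DR · Δt = 130.0 × 10800 s = 1.404 × 10^6 L.
Over A = 2.27 ha, depth = V / A = 61.9 mm.

d ≈ 61.9 mm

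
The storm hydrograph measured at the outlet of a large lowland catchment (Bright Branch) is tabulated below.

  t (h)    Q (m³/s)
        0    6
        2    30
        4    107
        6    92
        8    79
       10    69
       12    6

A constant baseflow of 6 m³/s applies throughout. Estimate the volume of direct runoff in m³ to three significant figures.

V ≈ 2.50 × 10^6 m³

Direct-runoff ordinates (Q − Q_b): 0.0, 24.0, 101.0, 86.0, 73.0, 63.0, 0.0 m³/s.
ΣQ_DR = 347.0 m³/s.
With Δt = 2 h = 7200 s, V = ΣQ_DR · Δt = 347.0 × 7200 = 2.50 × 10^6 m³.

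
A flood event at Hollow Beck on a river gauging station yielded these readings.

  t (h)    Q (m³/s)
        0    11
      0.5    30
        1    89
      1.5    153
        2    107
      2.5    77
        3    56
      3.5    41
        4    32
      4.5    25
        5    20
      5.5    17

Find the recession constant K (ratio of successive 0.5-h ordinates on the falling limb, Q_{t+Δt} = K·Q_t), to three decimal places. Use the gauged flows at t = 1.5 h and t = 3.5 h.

Using the recession-limb readings at t = 1.5 h and t = 3.5 h: Q falls from 153 to 41 m³/s over 4 intervals.
K = (Q₂/Q₁)^(1/4) = (41/153)^(1/4) = 0.719.

K ≈ 0.719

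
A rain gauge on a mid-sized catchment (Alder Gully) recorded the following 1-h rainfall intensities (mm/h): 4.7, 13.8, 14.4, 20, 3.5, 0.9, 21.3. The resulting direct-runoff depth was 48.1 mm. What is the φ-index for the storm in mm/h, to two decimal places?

φ ≈ 5.35 mm/h

Only the 4 blocks with intensity above φ contribute runoff: 13.8, 14.4, 20, 21.3 mm/h.
Σ(I−φ)·Δt = d  ⇒  (13.8+14.4+20+21.3 − 4φ)·1 = 48.1
φ = (69.50 − 48.1/1) / 4 = 5.35 mm/h.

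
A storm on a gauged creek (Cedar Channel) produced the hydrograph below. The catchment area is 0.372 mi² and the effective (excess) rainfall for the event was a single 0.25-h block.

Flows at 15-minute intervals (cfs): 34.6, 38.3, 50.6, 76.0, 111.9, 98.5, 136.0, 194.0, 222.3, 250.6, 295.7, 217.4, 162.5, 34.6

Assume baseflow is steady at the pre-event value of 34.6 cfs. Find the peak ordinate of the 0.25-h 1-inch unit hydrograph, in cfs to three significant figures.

Direct runoff: 0.0, 3.7, 16.0, 41.4, 77.3, 63.9, 101.4, 159.4, 187.7, 216.0, 261.1, 182.8, 127.9, 0.0 cfs; ΣQ_DR = 1439 cfs, peak = 261.1 cfs.
Runoff depth d = ΣQ_DR·Δt / A = 1439 × 900 / (0.372 mi²) = 1.498 in.
The 1-inch UH is the DRH scaled by (1 in)/d, so U_p = 261.1 × 1/1.498 = 174 cfs.

U_p ≈ 174 cfs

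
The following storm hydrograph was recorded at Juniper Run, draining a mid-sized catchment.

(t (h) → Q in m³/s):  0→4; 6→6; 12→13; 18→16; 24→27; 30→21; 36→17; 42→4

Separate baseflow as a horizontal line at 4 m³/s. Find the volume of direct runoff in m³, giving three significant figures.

V ≈ 1.64 × 10^6 m³

Direct-runoff ordinates (Q − Q_b): 0.0, 2.0, 9.0, 12.0, 23.0, 17.0, 13.0, 0.0 m³/s.
ΣQ_DR = 76.00 m³/s.
With Δt = 6 h = 21600 s, V = ΣQ_DR · Δt = 76.00 × 21600 = 1.64 × 10^6 m³.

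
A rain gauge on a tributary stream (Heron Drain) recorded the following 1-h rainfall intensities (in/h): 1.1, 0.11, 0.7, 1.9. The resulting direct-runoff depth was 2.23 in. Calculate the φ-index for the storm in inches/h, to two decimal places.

Only the 3 blocks with intensity above φ contribute runoff: 1.1, 0.7, 1.9 in/h.
Σ(I−φ)·Δt = d  ⇒  (1.1+0.7+1.9 − 3φ)·1 = 2.23
φ = (3.700 − 2.23/1) / 3 = 0.49 in/h.

φ ≈ 0.49 in/h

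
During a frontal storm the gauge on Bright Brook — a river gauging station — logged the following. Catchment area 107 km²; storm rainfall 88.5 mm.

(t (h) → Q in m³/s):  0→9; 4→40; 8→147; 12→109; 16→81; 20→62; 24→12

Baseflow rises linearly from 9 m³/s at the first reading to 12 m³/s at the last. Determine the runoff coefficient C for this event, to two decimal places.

C ≈ 0.59

ΣQ_DR = 386.5 m³/s; V = ΣQ_DR·Δt = 5.566 × 10^6 m³.
Runoff depth d = V / A = 52.01 mm.
C = d / P = 52.01 / 88.5 = 0.59.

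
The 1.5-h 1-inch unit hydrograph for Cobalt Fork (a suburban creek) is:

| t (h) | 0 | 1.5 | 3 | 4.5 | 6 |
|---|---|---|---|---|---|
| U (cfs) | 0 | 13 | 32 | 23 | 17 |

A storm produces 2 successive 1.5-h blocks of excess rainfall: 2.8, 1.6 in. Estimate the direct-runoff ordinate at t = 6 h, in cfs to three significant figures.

By discrete convolution, Q_j = Σ (P_i / 1 in) · U_{j−i}.
At t = 6 h (j=4): Q = (2.8/1)·17 + (1.6/1)·23 = 84.4 cfs.

Q ≈ 84.4 cfs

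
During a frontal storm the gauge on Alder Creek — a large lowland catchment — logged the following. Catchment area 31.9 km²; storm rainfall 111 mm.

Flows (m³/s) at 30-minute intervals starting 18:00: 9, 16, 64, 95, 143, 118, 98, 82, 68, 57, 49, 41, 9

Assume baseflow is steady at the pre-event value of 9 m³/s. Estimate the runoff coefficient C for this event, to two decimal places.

C ≈ 0.37

ΣQ_DR = 732.0 m³/s; V = ΣQ_DR·Δt = 1.318 × 10^6 m³.
Runoff depth d = V / A = 41.30 mm.
C = d / P = 41.30 / 111 = 0.37.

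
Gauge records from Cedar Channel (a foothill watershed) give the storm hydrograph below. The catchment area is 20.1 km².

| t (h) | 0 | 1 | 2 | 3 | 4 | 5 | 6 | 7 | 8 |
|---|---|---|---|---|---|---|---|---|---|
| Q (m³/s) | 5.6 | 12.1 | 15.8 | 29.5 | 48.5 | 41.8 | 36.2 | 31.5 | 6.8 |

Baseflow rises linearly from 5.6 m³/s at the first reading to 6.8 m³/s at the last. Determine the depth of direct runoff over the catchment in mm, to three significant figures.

d ≈ 30.8 mm

Direct runoff: 0.00, 6.35, 9.90, 23.45, 42.30, 35.45, 29.70, 24.85, 0.00 m³/s; ΣQ_DR = 172.0 m³/s.
V = ΣQ_DR · Δt = 172.0 × 3600 s = 6.192 × 10^5 m³.
Over A = 20.1 km², depth = V / A = 30.8 mm.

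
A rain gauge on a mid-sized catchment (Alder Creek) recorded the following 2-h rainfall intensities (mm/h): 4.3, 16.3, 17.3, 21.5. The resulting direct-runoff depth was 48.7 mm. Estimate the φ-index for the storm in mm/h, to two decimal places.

Only the 3 blocks with intensity above φ contribute runoff: 16.3, 17.3, 21.5 mm/h.
Σ(I−φ)·Δt = d  ⇒  (16.3+17.3+21.5 − 3φ)·2 = 48.7
φ = (55.10 − 48.7/2) / 3 = 10.25 mm/h.

φ ≈ 10.25 mm/h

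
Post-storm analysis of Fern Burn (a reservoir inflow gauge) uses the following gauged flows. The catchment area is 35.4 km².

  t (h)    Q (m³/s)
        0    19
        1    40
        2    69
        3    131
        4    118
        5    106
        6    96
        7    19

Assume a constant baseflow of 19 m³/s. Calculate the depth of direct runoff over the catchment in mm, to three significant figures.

d ≈ 45.4 mm

Direct runoff: 0.0, 21.0, 50.0, 112.0, 99.0, 87.0, 77.0, 0.0 m³/s; ΣQ_DR = 446.0 m³/s.
V = ΣQ_DR · Δt = 446.0 × 3600 s = 1.606 × 10^6 m³.
Over A = 35.4 km², depth = V / A = 45.4 mm.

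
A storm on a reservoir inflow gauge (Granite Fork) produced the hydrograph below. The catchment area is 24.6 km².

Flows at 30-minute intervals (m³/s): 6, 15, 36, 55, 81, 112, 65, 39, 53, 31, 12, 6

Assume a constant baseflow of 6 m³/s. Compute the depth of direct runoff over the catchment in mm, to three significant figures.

Direct runoff: 0.0, 9.0, 30.0, 49.0, 75.0, 106.0, 59.0, 33.0, 47.0, 25.0, 6.0, 0.0 m³/s; ΣQ_DR = 439.0 m³/s.
V = ΣQ_DR · Δt = 439.0 × 1800 s = 7.902 × 10^5 m³.
Over A = 24.6 km², depth = V / A = 32.1 mm.

d ≈ 32.1 mm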